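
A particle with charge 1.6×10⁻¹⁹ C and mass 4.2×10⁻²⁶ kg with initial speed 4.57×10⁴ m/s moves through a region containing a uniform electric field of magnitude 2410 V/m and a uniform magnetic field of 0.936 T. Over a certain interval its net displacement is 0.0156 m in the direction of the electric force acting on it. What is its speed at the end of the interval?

B does no work; ΔKE = |q|E d.
½mv_f² = ½mv₀² + |q|Ed = ½(4.2×10⁻²⁶)(4.57×10⁴)² + (1.6×10⁻¹⁹)(2410)(0.0156) ≈ 4.386×10⁻¹⁷ J + 6.015×10⁻¹⁸ J ≈ 4.987×10⁻¹⁷ J.
v_f = √(2·4.987×10⁻¹⁷/4.2×10⁻²⁶) ≈ 4.87×10⁴ m/s.

v_f ≈ 4.87×10⁴ m/s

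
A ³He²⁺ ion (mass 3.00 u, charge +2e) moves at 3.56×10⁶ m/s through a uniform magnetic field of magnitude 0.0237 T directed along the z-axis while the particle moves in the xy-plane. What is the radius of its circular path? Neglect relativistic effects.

The magnetic force provides the centripetal force: |q|vB = mv²/r.
r = mv/(|q|B) = (4.983×10⁻²⁷)(3.56×10⁶)/((3.204×10⁻¹⁹)(0.0237)) ≈ 2.34 m.

r ≈ 2.34 m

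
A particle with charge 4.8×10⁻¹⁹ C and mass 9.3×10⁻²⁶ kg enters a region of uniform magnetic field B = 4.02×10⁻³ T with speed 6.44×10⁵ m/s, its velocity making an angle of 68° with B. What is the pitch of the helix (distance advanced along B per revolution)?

v∥ = v cosθ = 6.44×10⁵·cos68° ≈ 2.412×10⁵ m/s.
T = 2πm/(|q|B) = 2π(9.3×10⁻²⁶)/((4.8×10⁻¹⁹)(4.02×10⁻³)) ≈ 3.028×10⁻⁴ s.
pitch = v∥ T = (2.412×10⁵)(3.028×10⁻⁴) ≈ 73.1 m.

p ≈ 73.1 m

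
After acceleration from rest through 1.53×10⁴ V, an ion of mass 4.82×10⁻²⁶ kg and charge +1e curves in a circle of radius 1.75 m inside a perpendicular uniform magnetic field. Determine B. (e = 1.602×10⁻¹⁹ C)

v = √(2|q|V/m) = √(2·1.602×10⁻¹⁹·1.53×10⁴/4.82×10⁻²⁶) ≈ 3.189×10⁵ m/s.
B = mv/(|q|r) = (4.82×10⁻²⁶)(3.189×10⁵)/((1.602×10⁻¹⁹)(1.75)) ≈ 0.0548 T.

B ≈ 0.0548 T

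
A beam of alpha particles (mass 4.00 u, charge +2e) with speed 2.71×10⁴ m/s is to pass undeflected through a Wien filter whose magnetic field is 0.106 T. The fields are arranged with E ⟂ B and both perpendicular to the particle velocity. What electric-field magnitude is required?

For straight-line motion qE = qvB, so E = vB.
E = 2.71×10⁴ × 0.106 = 2870 V/m.

E = 2870 V/m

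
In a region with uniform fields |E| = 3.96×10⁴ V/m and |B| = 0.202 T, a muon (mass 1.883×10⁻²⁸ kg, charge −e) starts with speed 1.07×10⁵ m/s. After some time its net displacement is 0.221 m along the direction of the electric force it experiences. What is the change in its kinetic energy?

The magnetic force is always ⟂ v and does no work; only the electric force changes KE.
ΔKE = F_E · d = |q|E d = (1.602×10⁻¹⁹)(3.96×10⁴)(0.221) ≈ 1.40×10⁻¹⁵ J.

ΔKE ≈ 1.40×10⁻¹⁵ J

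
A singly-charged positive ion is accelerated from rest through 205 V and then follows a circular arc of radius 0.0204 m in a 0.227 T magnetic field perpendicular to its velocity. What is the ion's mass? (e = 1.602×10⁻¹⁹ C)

Combine |q|V = ½mv² and r = mv/(|q|B): eliminate v to get m = qB²r²/(2V).
m = (1.602×10⁻¹⁹)(0.227)²(0.0204)²/(2·205) ≈ 8.38×10⁻²⁷ kg.

m ≈ 8.38×10⁻²⁷ kg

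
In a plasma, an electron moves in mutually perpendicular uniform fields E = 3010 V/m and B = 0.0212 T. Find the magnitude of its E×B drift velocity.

The E×B drift speed is v_d = E/B.
v_d = 3010/0.0212 = 1.42×10⁵ m/s.

v_d ≈ 1.42×10⁵ m/s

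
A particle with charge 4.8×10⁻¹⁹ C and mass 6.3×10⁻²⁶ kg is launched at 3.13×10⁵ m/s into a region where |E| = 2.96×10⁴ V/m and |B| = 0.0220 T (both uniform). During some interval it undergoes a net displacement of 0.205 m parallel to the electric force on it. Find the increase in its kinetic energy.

The magnetic force is always ⟂ v and does no work; only the electric force changes KE.
ΔKE = F_E · d = |q|E d = (4.8×10⁻¹⁹)(2.96×10⁴)(0.205) ≈ 2.91×10⁻¹⁵ J.

ΔKE ≈ 2.91×10⁻¹⁵ J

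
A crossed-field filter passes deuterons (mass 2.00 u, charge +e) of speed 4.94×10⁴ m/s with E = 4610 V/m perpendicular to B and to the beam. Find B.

Balance of forces in the selector: qE = qvB ⇒ B = E/v.
B = 4610/4.94×10⁴ = 0.0933 T.

B = 0.0933 T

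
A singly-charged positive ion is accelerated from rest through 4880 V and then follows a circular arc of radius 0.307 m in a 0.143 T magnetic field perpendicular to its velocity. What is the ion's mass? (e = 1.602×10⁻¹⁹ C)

Combine |q|V = ½mv² and r = mv/(|q|B): eliminate v to get m = qB²r²/(2V).
m = (1.602×10⁻¹⁹)(0.143)²(0.307)²/(2·4880) ≈ 3.16×10⁻²⁶ kg.

m ≈ 3.16×10⁻²⁶ kg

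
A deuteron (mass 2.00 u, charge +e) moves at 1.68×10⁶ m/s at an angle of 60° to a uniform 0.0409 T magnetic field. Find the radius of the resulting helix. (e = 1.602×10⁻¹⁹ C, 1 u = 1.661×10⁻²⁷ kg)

r ≈ 0.738 m

v⊥ = v sinθ = 1.68×10⁶·sin60° ≈ 1.455×10⁶ m/s.
r = m v⊥/(|q|B) = (3.322×10⁻²⁷)(1.455×10⁶)/((1.602×10⁻¹⁹)(0.0409)) ≈ 0.738 m.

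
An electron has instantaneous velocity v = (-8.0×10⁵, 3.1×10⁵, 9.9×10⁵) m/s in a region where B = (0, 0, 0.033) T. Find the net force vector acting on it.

v×B = (1.02×10⁴, 2.64×10⁴, 0) N/C.
F = q v×B = (−1.602×10⁻¹⁹ C)·(1.02×10⁴, 2.64×10⁴, 0) = (-1.64×10⁻¹⁵, -4.23×10⁻¹⁵, 0) N.

F ≈ (-1.64×10⁻¹⁵, -4.23×10⁻¹⁵, 0) N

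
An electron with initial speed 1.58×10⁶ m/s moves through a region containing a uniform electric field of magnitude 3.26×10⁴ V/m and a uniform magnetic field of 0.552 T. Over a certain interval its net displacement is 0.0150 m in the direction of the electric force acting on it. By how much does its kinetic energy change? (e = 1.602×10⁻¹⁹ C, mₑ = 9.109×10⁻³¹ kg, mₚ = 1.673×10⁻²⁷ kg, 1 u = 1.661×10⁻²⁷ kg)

The magnetic force is always ⟂ v and does no work; only the electric force changes KE.
ΔKE = F_E · d = |q|E d = (1.602×10⁻¹⁹)(3.26×10⁴)(0.0150) ≈ 7.83×10⁻¹⁷ J.

ΔKE ≈ 7.83×10⁻¹⁷ J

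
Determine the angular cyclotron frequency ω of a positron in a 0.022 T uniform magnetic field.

ω = |q|B/m.
ω = (1.602×10⁻¹⁹)(0.022)/9.109×10⁻³¹ ≈ 3.9×10⁹ rad/s.

ω ≈ 3.9×10⁹ rad/s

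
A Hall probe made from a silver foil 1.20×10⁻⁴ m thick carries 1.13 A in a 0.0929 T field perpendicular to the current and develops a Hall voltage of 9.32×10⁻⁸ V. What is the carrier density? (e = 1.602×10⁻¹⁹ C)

From V_H = IB/(n e t), n = IB/(V_H e t).
n = (1.13)(0.0929)/((9.32×10⁻⁸)(1.602×10⁻¹⁹)(1.20×10⁻⁴)) ≈ 5.86×10²⁸ m⁻³.

n ≈ 5.86×10²⁸ m⁻³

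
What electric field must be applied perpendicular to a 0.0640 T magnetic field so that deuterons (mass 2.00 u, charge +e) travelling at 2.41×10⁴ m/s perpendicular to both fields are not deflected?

For straight-line motion qE = qvB, so E = vB.
E = 2.41×10⁴ × 0.0640 = 1540 V/m.

E = 1540 V/m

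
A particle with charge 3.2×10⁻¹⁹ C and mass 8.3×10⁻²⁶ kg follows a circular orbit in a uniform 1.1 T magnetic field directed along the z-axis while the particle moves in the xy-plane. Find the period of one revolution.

T ≈ 1.5×10⁻⁶ s

The cyclotron period depends only on m, q, B: T = 2πm/(|q|B).
T = 2π(8.3×10⁻²⁶)/((3.2×10⁻¹⁹)(1.1)) ≈ 1.5×10⁻⁶ s.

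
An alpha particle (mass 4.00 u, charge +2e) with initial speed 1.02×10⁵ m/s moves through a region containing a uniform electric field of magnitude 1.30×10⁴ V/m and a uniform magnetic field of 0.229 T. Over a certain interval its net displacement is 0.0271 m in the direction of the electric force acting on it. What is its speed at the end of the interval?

B does no work; ΔKE = |q|E d.
½mv_f² = ½mv₀² + |q|Ed = ½(6.644×10⁻²⁷)(1.02×10⁵)² + (3.204×10⁻¹⁹)(1.30×10⁴)(0.0271) ≈ 3.456×10⁻¹⁷ J + 1.129×10⁻¹⁶ J ≈ 1.474×10⁻¹⁶ J.
v_f = √(2·1.474×10⁻¹⁶/6.644×10⁻²⁷) ≈ 2.11×10⁵ m/s.

v_f ≈ 2.11×10⁵ m/s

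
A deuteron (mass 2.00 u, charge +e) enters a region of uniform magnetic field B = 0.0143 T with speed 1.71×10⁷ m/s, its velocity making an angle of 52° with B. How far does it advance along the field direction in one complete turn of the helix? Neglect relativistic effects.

p ≈ 95.9 m

v∥ = v cosθ = 1.71×10⁷·cos52° ≈ 1.053×10⁷ m/s.
T = 2πm/(|q|B) = 2π(3.322×10⁻²⁷)/((1.602×10⁻¹⁹)(0.0143)) ≈ 9.111×10⁻⁶ s.
pitch = v∥ T = (1.053×10⁷)(9.111×10⁻⁶) ≈ 95.9 m.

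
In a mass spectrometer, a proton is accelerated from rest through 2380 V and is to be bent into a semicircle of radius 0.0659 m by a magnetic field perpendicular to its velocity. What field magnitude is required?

B ≈ 0.107 T

v = √(2|q|V/m) = √(2·1.602×10⁻¹⁹·2380/1.673×10⁻²⁷) ≈ 6.751×10⁵ m/s.
B = mv/(|q|r) = (1.673×10⁻²⁷)(6.751×10⁵)/((1.602×10⁻¹⁹)(0.0659)) ≈ 0.107 T.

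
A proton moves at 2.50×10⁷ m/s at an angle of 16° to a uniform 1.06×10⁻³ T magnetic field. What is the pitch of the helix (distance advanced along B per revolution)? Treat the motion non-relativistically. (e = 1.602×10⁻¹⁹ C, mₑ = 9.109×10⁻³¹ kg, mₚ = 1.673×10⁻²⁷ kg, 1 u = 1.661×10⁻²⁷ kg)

p ≈ 1490 m

v∥ = v cosθ = 2.50×10⁷·cos16° ≈ 2.403×10⁷ m/s.
T = 2πm/(|q|B) = 2π(1.673×10⁻²⁷)/((1.602×10⁻¹⁹)(1.06×10⁻³)) ≈ 6.190×10⁻⁵ s.
pitch = v∥ T = (2.403×10⁷)(6.190×10⁻⁵) ≈ 1490 m.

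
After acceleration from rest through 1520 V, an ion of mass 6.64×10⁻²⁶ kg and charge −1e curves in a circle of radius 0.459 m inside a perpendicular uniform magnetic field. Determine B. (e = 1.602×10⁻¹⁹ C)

v = √(2|q|V/m) = √(2·1.602×10⁻¹⁹·1520/6.64×10⁻²⁶) ≈ 8.564×10⁴ m/s.
B = mv/(|q|r) = (6.64×10⁻²⁶)(8.564×10⁴)/((1.602×10⁻¹⁹)(0.459)) ≈ 0.0773 T.

B ≈ 0.0773 T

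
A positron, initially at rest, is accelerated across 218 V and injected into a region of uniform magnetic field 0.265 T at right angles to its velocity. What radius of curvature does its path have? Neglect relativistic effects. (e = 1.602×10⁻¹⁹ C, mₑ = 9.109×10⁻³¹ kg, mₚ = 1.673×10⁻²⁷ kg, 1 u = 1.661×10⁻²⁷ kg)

Acceleration: |q|V = ½mv² ⇒ v = √(2|q|V/m) = √(2·1.602×10⁻¹⁹·218/9.109×10⁻³¹) ≈ 8.757×10⁶ m/s.
In the field: r = mv/(|q|B) = (9.109×10⁻³¹)(8.757×10⁶)/((1.602×10⁻¹⁹)(0.265)) ≈ 1.88×10⁻⁴ m.

r ≈ 1.88×10⁻⁴ m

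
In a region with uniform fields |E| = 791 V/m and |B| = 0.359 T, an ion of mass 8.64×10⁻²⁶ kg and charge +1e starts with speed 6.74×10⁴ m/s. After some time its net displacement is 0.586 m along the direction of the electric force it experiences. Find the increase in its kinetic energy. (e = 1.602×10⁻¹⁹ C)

ΔKE ≈ 7.43×10⁻¹⁷ J

The magnetic force is always ⟂ v and does no work; only the electric force changes KE.
ΔKE = F_E · d = |q|E d = (1.602×10⁻¹⁹)(791)(0.586) ≈ 7.43×10⁻¹⁷ J.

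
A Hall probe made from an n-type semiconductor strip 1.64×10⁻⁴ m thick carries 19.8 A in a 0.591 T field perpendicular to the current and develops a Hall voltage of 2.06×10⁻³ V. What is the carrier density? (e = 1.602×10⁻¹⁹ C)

n ≈ 2.16×10²⁶ m⁻³

From V_H = IB/(n e t), n = IB/(V_H e t).
n = (19.8)(0.591)/((2.06×10⁻³)(1.602×10⁻¹⁹)(1.64×10⁻⁴)) ≈ 2.16×10²⁶ m⁻³.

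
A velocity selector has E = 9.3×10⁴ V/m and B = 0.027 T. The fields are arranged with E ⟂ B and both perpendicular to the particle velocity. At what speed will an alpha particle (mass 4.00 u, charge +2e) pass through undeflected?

Zero net Lorentz force requires |qE| = |q v×B|, i.e. E = vB.
v = E/B = 9.3×10⁴/0.027 = 3.4×10⁶ m/s.
The result is independent of the particle's charge and mass.

v = 3.4×10⁶ m/s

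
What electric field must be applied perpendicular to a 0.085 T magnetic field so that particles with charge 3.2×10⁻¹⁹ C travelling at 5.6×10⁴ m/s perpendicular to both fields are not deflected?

For straight-line motion qE = qvB, so E = vB.
E = 5.6×10⁴ × 0.085 = 4800 V/m.

E = 4800 V/m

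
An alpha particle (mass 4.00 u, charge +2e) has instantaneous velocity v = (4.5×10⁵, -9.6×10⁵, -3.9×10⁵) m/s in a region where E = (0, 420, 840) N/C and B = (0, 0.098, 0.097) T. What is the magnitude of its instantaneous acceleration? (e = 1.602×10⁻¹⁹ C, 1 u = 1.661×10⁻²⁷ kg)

|a| ≈ 4.01×10¹² m/s²

v×B = (-5.49×10⁴, -4.36×10⁴, 4.41×10⁴) N/C.
E + v×B = (-5.49×10⁴, -4.32×10⁴, 4.49×10⁴) N/C.
F = q(E + v×B) = (3.204×10⁻¹⁹ C)·(-5.49×10⁴, -4.32×10⁴, 4.49×10⁴) = (-1.76×10⁻¹⁴, -1.39×10⁻¹⁴, 1.44×10⁻¹⁴) N.
|a| = |F|/m = 2.662×10⁻¹⁴/6.644×10⁻²⁷ ≈ 4.01×10¹² m/s².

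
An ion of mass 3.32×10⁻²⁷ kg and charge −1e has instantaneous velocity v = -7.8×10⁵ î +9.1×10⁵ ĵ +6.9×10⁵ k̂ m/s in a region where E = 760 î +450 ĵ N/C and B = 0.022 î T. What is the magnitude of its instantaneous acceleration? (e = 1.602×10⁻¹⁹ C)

|a| ≈ 1.23×10¹² m/s²

v×B = (0, 1.52×10⁴, -2.00×10⁴) N/C.
E + v×B = (760, 1.56×10⁴, -2.00×10⁴) N/C.
F = q(E + v×B) = (−1.602×10⁻¹⁹ C)·(760, 1.56×10⁴, -2.00×10⁴) = (-1.22×10⁻¹⁶, -2.50×10⁻¹⁵, 3.21×10⁻¹⁵) N.
|a| = |F|/m = 4.071×10⁻¹⁵/3.32×10⁻²⁷ ≈ 1.23×10¹² m/s².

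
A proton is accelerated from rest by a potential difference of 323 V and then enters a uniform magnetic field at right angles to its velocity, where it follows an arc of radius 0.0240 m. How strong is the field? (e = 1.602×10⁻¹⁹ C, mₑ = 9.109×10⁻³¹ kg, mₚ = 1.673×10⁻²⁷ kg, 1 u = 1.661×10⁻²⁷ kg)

B ≈ 0.108 T

v = √(2|q|V/m) = √(2·1.602×10⁻¹⁹·323/1.673×10⁻²⁷) ≈ 2.487×10⁵ m/s.
B = mv/(|q|r) = (1.673×10⁻²⁷)(2.487×10⁵)/((1.602×10⁻¹⁹)(0.0240)) ≈ 0.108 T.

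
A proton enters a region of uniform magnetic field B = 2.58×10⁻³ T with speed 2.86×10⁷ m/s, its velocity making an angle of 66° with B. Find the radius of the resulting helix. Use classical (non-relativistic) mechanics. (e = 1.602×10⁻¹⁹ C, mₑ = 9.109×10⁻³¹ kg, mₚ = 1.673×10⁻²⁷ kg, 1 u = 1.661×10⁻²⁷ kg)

v⊥ = v sinθ = 2.86×10⁷·sin66° ≈ 2.613×10⁷ m/s.
r = m v⊥/(|q|B) = (1.673×10⁻²⁷)(2.613×10⁷)/((1.602×10⁻¹⁹)(2.58×10⁻³)) ≈ 106 m.

r ≈ 106 m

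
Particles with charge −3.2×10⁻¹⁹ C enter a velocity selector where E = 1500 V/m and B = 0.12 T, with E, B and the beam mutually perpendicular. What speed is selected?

v = 1.2×10⁴ m/s

Zero net Lorentz force requires |qE| = |q v×B|, i.e. E = vB.
v = E/B = 1500/0.12 = 1.2×10⁴ m/s.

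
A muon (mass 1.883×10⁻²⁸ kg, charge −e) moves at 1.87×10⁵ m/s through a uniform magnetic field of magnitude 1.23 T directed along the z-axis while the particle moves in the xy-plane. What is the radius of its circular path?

r ≈ 1.79×10⁻⁴ m

The magnetic force provides the centripetal force: |q|vB = mv²/r.
r = mv/(|q|B) = (1.883×10⁻²⁸)(1.87×10⁵)/((1.602×10⁻¹⁹)(1.23)) ≈ 1.79×10⁻⁴ m.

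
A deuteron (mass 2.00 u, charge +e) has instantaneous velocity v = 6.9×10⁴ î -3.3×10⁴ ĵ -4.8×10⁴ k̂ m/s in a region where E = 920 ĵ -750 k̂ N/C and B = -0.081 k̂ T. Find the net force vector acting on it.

F ≈ (4.28×10⁻¹⁶, 1.04×10⁻¹⁵, -1.20×10⁻¹⁶) N

v×B = (2670, 5590, 0) N/C.
E + v×B = (2670, 6510, -750) N/C.
F = q(E + v×B) = (1.602×10⁻¹⁹ C)·(2670, 6510, -750) = (4.28×10⁻¹⁶, 1.04×10⁻¹⁵, -1.20×10⁻¹⁶) N.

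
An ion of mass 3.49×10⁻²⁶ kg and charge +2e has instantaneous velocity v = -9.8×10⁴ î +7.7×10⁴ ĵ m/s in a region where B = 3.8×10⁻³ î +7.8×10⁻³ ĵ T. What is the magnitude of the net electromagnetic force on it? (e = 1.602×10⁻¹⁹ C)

|F| ≈ 3.39×10⁻¹⁶ N

v×B = (0, 0, -1060) N/C.
F = q v×B = (3.204×10⁻¹⁹ C)·(0, 0, -1060) = (0, 0, -3.39×10⁻¹⁶) N.
|F| = 3.39×10⁻¹⁶ N.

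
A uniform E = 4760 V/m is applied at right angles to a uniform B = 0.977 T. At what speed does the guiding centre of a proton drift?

In crossed fields the guiding centre drifts at v_d = |E×B|/B² = E/B, independent of charge and mass.
v_d = 4760/0.977 = 4870 m/s.

v_d ≈ 4870 m/s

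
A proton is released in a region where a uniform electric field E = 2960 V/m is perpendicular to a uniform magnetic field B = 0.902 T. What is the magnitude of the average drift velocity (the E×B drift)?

The E×B drift speed is v_d = E/B.
v_d = 2960/0.902 = 3280 m/s.

v_d ≈ 3280 m/s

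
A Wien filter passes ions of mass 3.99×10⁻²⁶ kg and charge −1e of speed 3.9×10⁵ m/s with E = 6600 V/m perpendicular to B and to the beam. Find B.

B = 0.017 T

Balance of forces in the selector: qE = qvB ⇒ B = E/v.
B = 6600/3.9×10⁵ = 0.017 T.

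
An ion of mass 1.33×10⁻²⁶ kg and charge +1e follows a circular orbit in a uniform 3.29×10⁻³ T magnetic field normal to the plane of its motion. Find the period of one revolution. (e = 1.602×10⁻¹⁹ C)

T ≈ 1.59×10⁻⁴ s

The cyclotron period depends only on m, q, B: T = 2πm/(|q|B).
T = 2π(1.33×10⁻²⁶)/((1.602×10⁻¹⁹)(3.29×10⁻³)) ≈ 1.59×10⁻⁴ s.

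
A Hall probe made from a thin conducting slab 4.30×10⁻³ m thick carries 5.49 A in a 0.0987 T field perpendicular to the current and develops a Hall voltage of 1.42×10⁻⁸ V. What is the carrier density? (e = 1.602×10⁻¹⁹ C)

From V_H = IB/(n e t), n = IB/(V_H e t).
n = (5.49)(0.0987)/((1.42×10⁻⁸)(1.602×10⁻¹⁹)(4.30×10⁻³)) ≈ 5.54×10²⁸ m⁻³.

n ≈ 5.54×10²⁸ m⁻³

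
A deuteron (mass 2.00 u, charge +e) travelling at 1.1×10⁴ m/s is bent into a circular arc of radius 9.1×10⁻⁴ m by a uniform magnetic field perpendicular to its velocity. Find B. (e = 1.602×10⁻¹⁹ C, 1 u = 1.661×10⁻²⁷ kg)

From |q|vB = mv²/r, B = mv/(|q|r).
B = (3.322×10⁻²⁷)(1.1×10⁴)/((1.602×10⁻¹⁹)(9.1×10⁻⁴)) ≈ 0.25 T.

B ≈ 0.25 T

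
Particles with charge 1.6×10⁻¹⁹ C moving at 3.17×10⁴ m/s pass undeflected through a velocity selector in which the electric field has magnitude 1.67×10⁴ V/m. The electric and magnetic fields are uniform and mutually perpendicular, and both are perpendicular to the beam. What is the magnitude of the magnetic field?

B = 0.527 T

Balance of forces in the selector: qE = qvB ⇒ B = E/v.
B = 1.67×10⁴/3.17×10⁴ = 0.527 T.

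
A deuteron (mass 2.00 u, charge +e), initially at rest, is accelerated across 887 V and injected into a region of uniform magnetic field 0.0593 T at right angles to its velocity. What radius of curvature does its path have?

r ≈ 0.102 m

Acceleration: |q|V = ½mv² ⇒ v = √(2|q|V/m) = √(2·1.602×10⁻¹⁹·887/3.322×10⁻²⁷) ≈ 2.925×10⁵ m/s.
In the field: r = mv/(|q|B) = (3.322×10⁻²⁷)(2.925×10⁵)/((1.602×10⁻¹⁹)(0.0593)) ≈ 0.102 m.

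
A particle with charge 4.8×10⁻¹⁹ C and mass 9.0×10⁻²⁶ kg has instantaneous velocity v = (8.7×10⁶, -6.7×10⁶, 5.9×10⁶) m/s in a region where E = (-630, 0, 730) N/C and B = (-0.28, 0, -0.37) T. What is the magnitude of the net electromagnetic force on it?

|F| ≈ 1.67×10⁻¹² N

v×B = (2.48×10⁶, 1.57×10⁶, -1.88×10⁶) N/C.
E + v×B = (2.48×10⁶, 1.57×10⁶, -1.88×10⁶) N/C.
F = q(E + v×B) = (4.8×10⁻¹⁹ C)·(2.48×10⁶, 1.57×10⁶, -1.88×10⁶) = (1.19×10⁻¹², 7.52×10⁻¹³, -9.00×10⁻¹³) N.
|F| = 1.67×10⁻¹² N.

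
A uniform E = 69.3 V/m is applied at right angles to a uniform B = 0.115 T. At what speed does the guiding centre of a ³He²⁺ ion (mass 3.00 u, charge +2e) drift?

v_d ≈ 603 m/s

The E×B drift speed is v_d = E/B.
v_d = 69.3/0.115 = 603 m/s.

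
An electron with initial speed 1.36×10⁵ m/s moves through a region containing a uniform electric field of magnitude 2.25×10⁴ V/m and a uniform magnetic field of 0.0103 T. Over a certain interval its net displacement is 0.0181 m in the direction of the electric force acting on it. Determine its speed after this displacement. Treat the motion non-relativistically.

v_f ≈ 1.20×10⁷ m/s

B does no work; ΔKE = |q|E d.
½mv_f² = ½mv₀² + |q|Ed = ½(9.109×10⁻³¹)(1.36×10⁵)² + (1.602×10⁻¹⁹)(2.25×10⁴)(0.0181) ≈ 8.424×10⁻²¹ J + 6.524×10⁻¹⁷ J ≈ 6.525×10⁻¹⁷ J.
v_f = √(2·6.525×10⁻¹⁷/9.109×10⁻³¹) ≈ 1.20×10⁷ m/s.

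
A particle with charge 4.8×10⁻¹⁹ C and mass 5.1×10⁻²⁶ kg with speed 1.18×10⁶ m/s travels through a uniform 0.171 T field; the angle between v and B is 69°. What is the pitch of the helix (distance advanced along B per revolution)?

p ≈ 1.65 m

v∥ = v cosθ = 1.18×10⁶·cos69° ≈ 4.229×10⁵ m/s.
T = 2πm/(|q|B) = 2π(5.1×10⁻²⁶)/((4.8×10⁻¹⁹)(0.171)) ≈ 3.904×10⁻⁶ s.
pitch = v∥ T = (4.229×10⁵)(3.904×10⁻⁶) ≈ 1.65 m.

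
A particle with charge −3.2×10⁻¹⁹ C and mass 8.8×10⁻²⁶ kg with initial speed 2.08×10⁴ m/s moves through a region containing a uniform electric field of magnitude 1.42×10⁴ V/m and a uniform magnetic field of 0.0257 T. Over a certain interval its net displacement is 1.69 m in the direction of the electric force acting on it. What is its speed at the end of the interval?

v_f ≈ 4.18×10⁵ m/s

B does no work; ΔKE = |q|E d.
½mv_f² = ½mv₀² + |q|Ed = ½(8.8×10⁻²⁶)(2.08×10⁴)² + (3.2×10⁻¹⁹)(1.42×10⁴)(1.69) ≈ 1.904×10⁻¹⁷ J + 7.679×10⁻¹⁵ J ≈ 7.698×10⁻¹⁵ J.
v_f = √(2·7.698×10⁻¹⁵/8.8×10⁻²⁶) ≈ 4.18×10⁵ m/s.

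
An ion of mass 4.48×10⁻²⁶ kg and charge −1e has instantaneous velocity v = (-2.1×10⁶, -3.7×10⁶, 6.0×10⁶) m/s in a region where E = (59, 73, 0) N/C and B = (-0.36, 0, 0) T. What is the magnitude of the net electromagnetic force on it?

|F| ≈ 4.07×10⁻¹³ N

v×B = (0, -2.16×10⁶, -1.33×10⁶) N/C.
E + v×B = (59.0, -2.16×10⁶, -1.33×10⁶) N/C.
F = q(E + v×B) = (−1.602×10⁻¹⁹ C)·(59.0, -2.16×10⁶, -1.33×10⁶) = (-9.45×10⁻¹⁸, 3.46×10⁻¹³, 2.13×10⁻¹³) N.
|F| = 4.07×10⁻¹³ N.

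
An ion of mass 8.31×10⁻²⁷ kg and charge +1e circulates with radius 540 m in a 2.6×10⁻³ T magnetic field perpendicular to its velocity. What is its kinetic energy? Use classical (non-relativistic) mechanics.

v = |q|Br/m, then KE = ½mv² = (qBr)²/(2m).
v = (1.602×10⁻¹⁹)(2.6×10⁻³)(540)/8.31×10⁻²⁷ ≈ 2.707×10⁷ m/s.
KE = ½(8.31×10⁻²⁷)(2.707×10⁷)² ≈ 3.0×10⁻¹² J = 1.9×10⁷ eV.

KE ≈ 1.9×10⁷ eV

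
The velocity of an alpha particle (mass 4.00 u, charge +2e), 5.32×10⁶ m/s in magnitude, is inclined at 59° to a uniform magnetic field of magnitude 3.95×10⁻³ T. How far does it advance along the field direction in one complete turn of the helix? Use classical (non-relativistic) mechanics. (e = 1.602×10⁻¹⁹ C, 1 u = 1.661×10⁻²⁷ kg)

v∥ = v cosθ = 5.32×10⁶·cos59° ≈ 2.740×10⁶ m/s.
T = 2πm/(|q|B) = 2π(6.644×10⁻²⁷)/((3.204×10⁻¹⁹)(3.95×10⁻³)) ≈ 3.299×10⁻⁵ s.
pitch = v∥ T = (2.740×10⁶)(3.299×10⁻⁵) ≈ 90.4 m.

p ≈ 90.4 m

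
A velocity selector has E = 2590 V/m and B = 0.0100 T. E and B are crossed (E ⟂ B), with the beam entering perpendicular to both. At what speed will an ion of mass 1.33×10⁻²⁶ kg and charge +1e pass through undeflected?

v = 2.59×10⁵ m/s

Zero net Lorentz force requires |qE| = |q v×B|, i.e. E = vB.
v = E/B = 2590/0.0100 = 2.59×10⁵ m/s.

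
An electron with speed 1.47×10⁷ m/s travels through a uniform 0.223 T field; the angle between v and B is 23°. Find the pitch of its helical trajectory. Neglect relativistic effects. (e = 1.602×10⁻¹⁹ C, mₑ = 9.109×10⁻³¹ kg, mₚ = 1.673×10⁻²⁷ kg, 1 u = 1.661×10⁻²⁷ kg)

p ≈ 2.17×10⁻³ m

v∥ = v cosθ = 1.47×10⁷·cos23° ≈ 1.353×10⁷ m/s.
T = 2πm/(|q|B) = 2π(9.109×10⁻³¹)/((1.602×10⁻¹⁹)(0.223)) ≈ 1.602×10⁻¹⁰ s.
pitch = v∥ T = (1.353×10⁷)(1.602×10⁻¹⁰) ≈ 2.17×10⁻³ m.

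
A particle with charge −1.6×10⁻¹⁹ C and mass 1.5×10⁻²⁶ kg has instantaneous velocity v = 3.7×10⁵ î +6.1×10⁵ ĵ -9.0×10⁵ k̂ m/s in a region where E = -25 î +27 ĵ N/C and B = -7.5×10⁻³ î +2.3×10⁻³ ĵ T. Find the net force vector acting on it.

v×B = (2070, 6750, 5430) N/C.
E + v×B = (2040, 6780, 5430) N/C.
F = q(E + v×B) = (−1.6×10⁻¹⁹ C)·(2040, 6780, 5430) = (-3.27×10⁻¹⁶, -1.08×10⁻¹⁵, -8.68×10⁻¹⁶) N.

F ≈ (-3.27×10⁻¹⁶, -1.08×10⁻¹⁵, -8.68×10⁻¹⁶) N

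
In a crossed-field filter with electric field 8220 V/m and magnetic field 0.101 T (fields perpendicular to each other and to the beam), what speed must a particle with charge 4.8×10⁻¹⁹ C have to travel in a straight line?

v = 8.14×10⁴ m/s

Straight-line motion ⇒ electric and magnetic forces cancel, so E = vB.
v = E/B = 8220/0.101 = 8.14×10⁴ m/s.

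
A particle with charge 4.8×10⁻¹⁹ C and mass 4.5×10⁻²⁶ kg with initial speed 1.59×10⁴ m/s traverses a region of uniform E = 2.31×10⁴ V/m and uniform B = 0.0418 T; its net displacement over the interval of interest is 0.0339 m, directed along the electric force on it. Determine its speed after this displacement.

B does no work; ΔKE = |q|E d.
½mv_f² = ½mv₀² + |q|Ed = ½(4.5×10⁻²⁶)(1.59×10⁴)² + (4.8×10⁻¹⁹)(2.31×10⁴)(0.0339) ≈ 5.688×10⁻¹⁸ J + 3.759×10⁻¹⁶ J ≈ 3.816×10⁻¹⁶ J.
v_f = √(2·3.816×10⁻¹⁶/4.5×10⁻²⁶) ≈ 1.30×10⁵ m/s.

v_f ≈ 1.30×10⁵ m/s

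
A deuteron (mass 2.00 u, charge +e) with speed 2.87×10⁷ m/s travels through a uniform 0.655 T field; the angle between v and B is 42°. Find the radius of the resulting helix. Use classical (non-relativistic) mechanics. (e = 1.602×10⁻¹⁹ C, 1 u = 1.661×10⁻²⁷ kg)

r ≈ 0.608 m

v⊥ = v sinθ = 2.87×10⁷·sin42° ≈ 1.920×10⁷ m/s.
r = m v⊥/(|q|B) = (3.322×10⁻²⁷)(1.920×10⁷)/((1.602×10⁻¹⁹)(0.655)) ≈ 0.608 m.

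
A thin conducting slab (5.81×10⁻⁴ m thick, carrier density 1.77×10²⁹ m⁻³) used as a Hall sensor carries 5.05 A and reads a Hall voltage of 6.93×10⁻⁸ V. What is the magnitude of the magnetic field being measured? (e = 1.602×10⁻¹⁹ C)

B ≈ 0.226 T

From V_H = IB/(n e t), B = V_H n e t / I.
B = (6.93×10⁻⁸)(1.77×10²⁹)(1.602×10⁻¹⁹)(5.81×10⁻⁴)/5.05 ≈ 0.226 T.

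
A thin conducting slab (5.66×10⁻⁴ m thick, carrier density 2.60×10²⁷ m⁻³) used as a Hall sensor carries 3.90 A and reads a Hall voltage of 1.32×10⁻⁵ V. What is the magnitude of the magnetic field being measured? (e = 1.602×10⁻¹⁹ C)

B ≈ 0.798 T

From V_H = IB/(n e t), B = V_H n e t / I.
B = (1.32×10⁻⁵)(2.60×10²⁷)(1.602×10⁻¹⁹)(5.66×10⁻⁴)/3.90 ≈ 0.798 T.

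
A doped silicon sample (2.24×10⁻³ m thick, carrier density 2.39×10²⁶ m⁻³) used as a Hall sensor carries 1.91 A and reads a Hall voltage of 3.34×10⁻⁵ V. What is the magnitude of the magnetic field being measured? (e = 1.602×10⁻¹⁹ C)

From V_H = IB/(n e t), B = V_H n e t / I.
B = (3.34×10⁻⁵)(2.39×10²⁶)(1.602×10⁻¹⁹)(2.24×10⁻³)/1.91 ≈ 1.50 T.

B ≈ 1.50 T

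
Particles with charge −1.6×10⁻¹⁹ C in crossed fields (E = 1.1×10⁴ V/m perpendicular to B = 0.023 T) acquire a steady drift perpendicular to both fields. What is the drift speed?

The steady drift has the magnetic force balancing the electric force, so v_d = E/B.
v_d = 1.1×10⁴/0.023 = 4.8×10⁵ m/s.

v_d ≈ 4.8×10⁵ m/s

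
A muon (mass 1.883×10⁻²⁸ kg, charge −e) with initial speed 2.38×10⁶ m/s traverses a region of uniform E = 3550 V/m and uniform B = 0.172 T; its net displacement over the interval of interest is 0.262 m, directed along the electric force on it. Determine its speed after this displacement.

B does no work; ΔKE = |q|E d.
½mv_f² = ½mv₀² + |q|Ed = ½(1.883×10⁻²⁸)(2.38×10⁶)² + (1.602×10⁻¹⁹)(3550)(0.262) ≈ 5.333×10⁻¹⁶ J + 1.490×10⁻¹⁶ J ≈ 6.823×10⁻¹⁶ J.
v_f = √(2·6.823×10⁻¹⁶/1.883×10⁻²⁸) ≈ 2.69×10⁶ m/s.

v_f ≈ 2.69×10⁶ m/s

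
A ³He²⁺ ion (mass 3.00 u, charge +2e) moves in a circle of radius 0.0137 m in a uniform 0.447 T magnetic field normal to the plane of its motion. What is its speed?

v ≈ 3.94×10⁵ m/s

From |q|vB = mv²/r, v = |q|Br/m.
v = (3.204×10⁻¹⁹)(0.447)(0.0137)/4.983×10⁻²⁷ ≈ 3.94×10⁵ m/s.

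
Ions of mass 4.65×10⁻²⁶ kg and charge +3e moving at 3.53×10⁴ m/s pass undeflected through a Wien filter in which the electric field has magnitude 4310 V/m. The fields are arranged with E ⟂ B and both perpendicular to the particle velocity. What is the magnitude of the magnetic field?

Balance of forces in the selector: qE = qvB ⇒ B = E/v.
B = 4310/3.53×10⁴ = 0.122 T.

B = 0.122 T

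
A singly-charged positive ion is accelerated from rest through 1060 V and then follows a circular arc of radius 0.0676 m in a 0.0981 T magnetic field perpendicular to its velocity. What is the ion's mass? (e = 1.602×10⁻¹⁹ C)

m ≈ 3.32×10⁻²⁷ kg

Combine |q|V = ½mv² and r = mv/(|q|B): eliminate v to get m = qB²r²/(2V).
m = (1.602×10⁻¹⁹)(0.0981)²(0.0676)²/(2·1060) ≈ 3.32×10⁻²⁷ kg.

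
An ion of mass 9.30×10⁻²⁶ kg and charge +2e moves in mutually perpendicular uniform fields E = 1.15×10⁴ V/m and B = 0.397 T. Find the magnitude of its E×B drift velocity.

The E×B drift speed is v_d = E/B.
v_d = 1.15×10⁴/0.397 = 2.90×10⁴ m/s.

v_d ≈ 2.90×10⁴ m/s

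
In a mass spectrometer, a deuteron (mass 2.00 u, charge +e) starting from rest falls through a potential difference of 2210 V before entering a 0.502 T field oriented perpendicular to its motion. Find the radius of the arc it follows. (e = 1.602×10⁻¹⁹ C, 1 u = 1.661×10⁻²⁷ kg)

Acceleration: |q|V = ½mv² ⇒ v = √(2|q|V/m) = √(2·1.602×10⁻¹⁹·2210/3.322×10⁻²⁷) ≈ 4.617×10⁵ m/s.
In the field: r = mv/(|q|B) = (3.322×10⁻²⁷)(4.617×10⁵)/((1.602×10⁻¹⁹)(0.502)) ≈ 0.0191 m.

r ≈ 0.0191 m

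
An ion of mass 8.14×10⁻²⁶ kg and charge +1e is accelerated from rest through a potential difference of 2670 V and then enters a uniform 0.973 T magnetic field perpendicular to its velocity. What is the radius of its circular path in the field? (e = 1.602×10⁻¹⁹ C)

Acceleration: |q|V = ½mv² ⇒ v = √(2|q|V/m) = √(2·1.602×10⁻¹⁹·2670/8.14×10⁻²⁶) ≈ 1.025×10⁵ m/s.
In the field: r = mv/(|q|B) = (8.14×10⁻²⁶)(1.025×10⁵)/((1.602×10⁻¹⁹)(0.973)) ≈ 0.0535 m.

r ≈ 0.0535 m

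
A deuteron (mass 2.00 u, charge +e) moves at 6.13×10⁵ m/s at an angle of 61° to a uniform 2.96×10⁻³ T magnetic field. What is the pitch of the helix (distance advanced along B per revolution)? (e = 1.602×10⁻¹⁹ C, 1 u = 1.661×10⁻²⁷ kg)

p ≈ 13.1 m

v∥ = v cosθ = 6.13×10⁵·cos61° ≈ 2.972×10⁵ m/s.
T = 2πm/(|q|B) = 2π(3.322×10⁻²⁷)/((1.602×10⁻¹⁹)(2.96×10⁻³)) ≈ 4.402×10⁻⁵ s.
pitch = v∥ T = (2.972×10⁵)(4.402×10⁻⁵) ≈ 13.1 m.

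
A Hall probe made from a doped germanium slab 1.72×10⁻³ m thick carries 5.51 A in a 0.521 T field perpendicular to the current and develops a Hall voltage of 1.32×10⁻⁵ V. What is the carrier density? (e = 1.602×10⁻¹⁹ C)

From V_H = IB/(n e t), n = IB/(V_H e t).
n = (5.51)(0.521)/((1.32×10⁻⁵)(1.602×10⁻¹⁹)(1.72×10⁻³)) ≈ 7.89×10²⁶ m⁻³.

n ≈ 7.89×10²⁶ m⁻³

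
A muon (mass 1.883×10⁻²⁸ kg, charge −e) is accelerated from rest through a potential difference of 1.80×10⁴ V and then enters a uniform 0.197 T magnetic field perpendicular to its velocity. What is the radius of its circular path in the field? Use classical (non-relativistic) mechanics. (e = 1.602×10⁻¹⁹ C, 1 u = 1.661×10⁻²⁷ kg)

Acceleration: |q|V = ½mv² ⇒ v = √(2|q|V/m) = √(2·1.602×10⁻¹⁹·1.80×10⁴/1.883×10⁻²⁸) ≈ 5.534×10⁶ m/s.
In the field: r = mv/(|q|B) = (1.883×10⁻²⁸)(5.534×10⁶)/((1.602×10⁻¹⁹)(0.197)) ≈ 0.0330 m.

r ≈ 0.0330 m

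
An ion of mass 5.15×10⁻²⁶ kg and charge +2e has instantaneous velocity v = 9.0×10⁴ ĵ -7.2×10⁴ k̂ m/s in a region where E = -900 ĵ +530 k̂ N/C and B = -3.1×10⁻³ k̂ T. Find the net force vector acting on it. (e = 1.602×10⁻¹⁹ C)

v×B = (-279, 0, 0) N/C.
E + v×B = (-279, -900, 530) N/C.
F = q(E + v×B) = (3.204×10⁻¹⁹ C)·(-279, -900, 530) = (-8.94×10⁻¹⁷, -2.88×10⁻¹⁶, 1.70×10⁻¹⁶) N.

F ≈ (-8.94×10⁻¹⁷, -2.88×10⁻¹⁶, 1.70×10⁻¹⁶) N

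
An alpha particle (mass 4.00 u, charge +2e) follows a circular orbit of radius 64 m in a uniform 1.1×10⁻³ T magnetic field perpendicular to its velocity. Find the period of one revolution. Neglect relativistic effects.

The cyclotron period depends only on m, q, B: T = 2πm/(|q|B).
T = 2π(6.644×10⁻²⁷)/((3.204×10⁻¹⁹)(1.1×10⁻³)) ≈ 1.2×10⁻⁴ s.

T ≈ 1.2×10⁻⁴ s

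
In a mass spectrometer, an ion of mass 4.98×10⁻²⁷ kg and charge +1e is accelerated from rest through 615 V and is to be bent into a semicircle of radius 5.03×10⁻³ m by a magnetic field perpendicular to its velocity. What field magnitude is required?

v = √(2|q|V/m) = √(2·1.602×10⁻¹⁹·615/4.98×10⁻²⁷) ≈ 1.989×10⁵ m/s.
B = mv/(|q|r) = (4.98×10⁻²⁷)(1.989×10⁵)/((1.602×10⁻¹⁹)(5.03×10⁻³)) ≈ 1.23 T.

B ≈ 1.23 T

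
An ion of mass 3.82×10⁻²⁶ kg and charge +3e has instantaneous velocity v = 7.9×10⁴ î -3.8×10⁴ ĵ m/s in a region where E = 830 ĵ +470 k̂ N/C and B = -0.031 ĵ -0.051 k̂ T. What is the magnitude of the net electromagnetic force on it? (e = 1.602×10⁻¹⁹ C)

|F| ≈ 2.69×10⁻¹⁵ N

v×B = (1940, 4030, -2450) N/C.
E + v×B = (1940, 4860, -1980) N/C.
F = q(E + v×B) = (4.806×10⁻¹⁹ C)·(1940, 4860, -1980) = (9.31×10⁻¹⁶, 2.34×10⁻¹⁵, -9.51×10⁻¹⁶) N.
|F| = 2.69×10⁻¹⁵ N.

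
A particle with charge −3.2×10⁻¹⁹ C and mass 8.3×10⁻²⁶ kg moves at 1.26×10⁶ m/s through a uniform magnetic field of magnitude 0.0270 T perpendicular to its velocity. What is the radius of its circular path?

The magnetic force provides the centripetal force: |q|vB = mv²/r.
r = mv/(|q|B) = (8.3×10⁻²⁶)(1.26×10⁶)/((3.2×10⁻¹⁹)(0.0270)) ≈ 12.1 m.

r ≈ 12.1 m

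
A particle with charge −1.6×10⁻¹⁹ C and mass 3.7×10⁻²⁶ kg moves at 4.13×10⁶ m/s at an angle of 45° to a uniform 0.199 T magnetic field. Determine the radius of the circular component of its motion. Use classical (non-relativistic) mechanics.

v⊥ = v sinθ = 4.13×10⁶·sin45° ≈ 2.920×10⁶ m/s.
r = m v⊥/(|q|B) = (3.7×10⁻²⁶)(2.920×10⁶)/((1.6×10⁻¹⁹)(0.199)) ≈ 3.39 m.

r ≈ 3.39 m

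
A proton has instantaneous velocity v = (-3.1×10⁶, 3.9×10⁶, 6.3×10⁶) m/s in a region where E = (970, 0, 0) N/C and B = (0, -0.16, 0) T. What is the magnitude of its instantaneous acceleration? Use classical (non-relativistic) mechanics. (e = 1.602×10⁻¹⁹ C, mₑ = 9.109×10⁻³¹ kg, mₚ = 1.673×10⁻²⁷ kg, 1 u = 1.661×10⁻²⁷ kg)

|a| ≈ 1.08×10¹⁴ m/s²

v×B = (1.01×10⁶, 0, 4.96×10⁵) N/C.
E + v×B = (1.01×10⁶, 0, 4.96×10⁵) N/C.
F = q(E + v×B) = (1.602×10⁻¹⁹ C)·(1.01×10⁶, 0, 4.96×10⁵) = (1.62×10⁻¹³, 0, 7.95×10⁻¹⁴) N.
|a| = |F|/m = 1.801×10⁻¹³/1.673×10⁻²⁷ ≈ 1.08×10¹⁴ m/s².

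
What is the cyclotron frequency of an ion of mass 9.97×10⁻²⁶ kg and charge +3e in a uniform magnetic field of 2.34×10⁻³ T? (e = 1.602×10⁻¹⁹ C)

f = |q|B/(2πm).
f = (4.806×10⁻¹⁹)(2.34×10⁻³)/(2π·9.97×10⁻²⁶) ≈ 1800 Hz.

f ≈ 1800 Hz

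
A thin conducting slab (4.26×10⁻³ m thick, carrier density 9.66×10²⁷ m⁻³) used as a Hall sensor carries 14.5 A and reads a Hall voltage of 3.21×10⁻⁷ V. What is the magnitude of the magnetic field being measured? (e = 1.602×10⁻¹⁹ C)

From V_H = IB/(n e t), B = V_H n e t / I.
B = (3.21×10⁻⁷)(9.66×10²⁷)(1.602×10⁻¹⁹)(4.26×10⁻³)/14.5 ≈ 0.146 T.

B ≈ 0.146 T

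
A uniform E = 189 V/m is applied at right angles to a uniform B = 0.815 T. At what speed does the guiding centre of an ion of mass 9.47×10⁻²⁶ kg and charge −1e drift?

v_d ≈ 232 m/s

The E×B drift speed is v_d = E/B.
v_d = 189/0.815 = 232 m/s.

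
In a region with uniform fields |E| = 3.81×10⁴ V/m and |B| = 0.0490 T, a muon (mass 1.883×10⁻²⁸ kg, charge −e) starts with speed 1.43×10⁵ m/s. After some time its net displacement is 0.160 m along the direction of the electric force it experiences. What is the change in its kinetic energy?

ΔKE ≈ 9.77×10⁻¹⁶ J

The magnetic force is always ⟂ v and does no work; only the electric force changes KE.
ΔKE = F_E · d = |q|E d = (1.602×10⁻¹⁹)(3.81×10⁴)(0.160) ≈ 9.77×10⁻¹⁶ J.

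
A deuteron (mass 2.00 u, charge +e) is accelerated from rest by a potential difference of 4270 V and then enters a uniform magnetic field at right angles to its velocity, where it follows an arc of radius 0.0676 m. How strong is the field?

v = √(2|q|V/m) = √(2·1.602×10⁻¹⁹·4270/3.322×10⁻²⁷) ≈ 6.417×10⁵ m/s.
B = mv/(|q|r) = (3.322×10⁻²⁷)(6.417×10⁵)/((1.602×10⁻¹⁹)(0.0676)) ≈ 0.197 T.

B ≈ 0.197 T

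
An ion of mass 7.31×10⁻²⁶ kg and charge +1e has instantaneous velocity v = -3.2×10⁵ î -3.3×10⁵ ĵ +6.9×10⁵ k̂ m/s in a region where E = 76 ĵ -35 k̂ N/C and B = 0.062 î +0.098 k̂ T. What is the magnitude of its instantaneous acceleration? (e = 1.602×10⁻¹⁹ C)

v×B = (-3.23×10⁴, 7.41×10⁴, 2.05×10⁴) N/C.
E + v×B = (-3.23×10⁴, 7.42×10⁴, 2.04×10⁴) N/C.
F = q(E + v×B) = (1.602×10⁻¹⁹ C)·(-3.23×10⁴, 7.42×10⁴, 2.04×10⁴) = (-5.18×10⁻¹⁵, 1.19×10⁻¹⁴, 3.27×10⁻¹⁵) N.
|a| = |F|/m = 1.338×10⁻¹⁴/7.31×10⁻²⁶ ≈ 1.83×10¹¹ m/s².

|a| ≈ 1.83×10¹¹ m/s²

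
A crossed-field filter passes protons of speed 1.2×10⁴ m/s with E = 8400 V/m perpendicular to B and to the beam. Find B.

B = 0.70 T

Balance of forces in the selector: qE = qvB ⇒ B = E/v.
B = 8400/1.2×10⁴ = 0.70 T.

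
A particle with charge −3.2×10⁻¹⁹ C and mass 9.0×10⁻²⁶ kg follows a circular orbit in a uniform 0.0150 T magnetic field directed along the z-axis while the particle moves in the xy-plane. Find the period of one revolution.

The cyclotron period depends only on m, q, B: T = 2πm/(|q|B).
T = 2π(9.0×10⁻²⁶)/((3.2×10⁻¹⁹)(0.0150)) ≈ 1.18×10⁻⁴ s.

T ≈ 1.18×10⁻⁴ s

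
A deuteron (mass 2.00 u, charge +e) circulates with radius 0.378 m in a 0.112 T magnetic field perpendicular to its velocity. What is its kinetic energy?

v = |q|Br/m, then KE = ½mv² = (qBr)²/(2m).
v = (1.602×10⁻¹⁹)(0.112)(0.378)/3.322×10⁻²⁷ ≈ 2.042×10⁶ m/s.
KE = ½(3.322×10⁻²⁷)(2.042×10⁶)² ≈ 6.92×10⁻¹⁵ J = 4.32×10⁴ eV.

KE ≈ 4.32×10⁴ eV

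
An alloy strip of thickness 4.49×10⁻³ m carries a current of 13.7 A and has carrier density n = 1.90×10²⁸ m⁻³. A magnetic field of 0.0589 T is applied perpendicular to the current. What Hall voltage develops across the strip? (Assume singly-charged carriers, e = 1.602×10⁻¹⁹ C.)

V_H = IB/(n e t).
V_H = (13.7)(0.0589)/((1.90×10²⁸)(1.602×10⁻¹⁹)(4.49×10⁻³)) ≈ 5.90×10⁻⁸ V.

V_H ≈ 5.90×10⁻⁸ V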